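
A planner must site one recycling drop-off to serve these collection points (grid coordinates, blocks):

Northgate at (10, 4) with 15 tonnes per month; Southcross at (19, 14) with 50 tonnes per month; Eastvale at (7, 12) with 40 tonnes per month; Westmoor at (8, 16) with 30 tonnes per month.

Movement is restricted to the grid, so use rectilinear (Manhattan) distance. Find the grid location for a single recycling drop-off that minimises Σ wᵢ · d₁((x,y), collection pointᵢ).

(8, 14)

Manhattan distance separates: Σwᵢ(|x−xᵢ|+|y−yᵢ|) = Σwᵢ|x−xᵢ| + Σwᵢ|y−yᵢ|, so x and y are optimised independently as 1-D weighted medians.
Total weight W = 135; half = 67.5.
x-coordinate, sorted with cumulative weight:
  x=7 (Eastvale, w=40) cum 40
  x=8 (Westmoor, w=30) cum 70  ← median
  x=10 (Northgate, w=15) cum 85
  x=19 (Southcross, w=50) cum 135
⇒ x* = 8
y-coordinate, sorted with cumulative weight:
  y=4 (Northgate, w=15) cum 15
  y=12 (Eastvale, w=40) cum 55
  y=14 (Southcross, w=50) cum 105  ← median
  y=16 (Westmoor, w=30) cum 135
⇒ y* = 14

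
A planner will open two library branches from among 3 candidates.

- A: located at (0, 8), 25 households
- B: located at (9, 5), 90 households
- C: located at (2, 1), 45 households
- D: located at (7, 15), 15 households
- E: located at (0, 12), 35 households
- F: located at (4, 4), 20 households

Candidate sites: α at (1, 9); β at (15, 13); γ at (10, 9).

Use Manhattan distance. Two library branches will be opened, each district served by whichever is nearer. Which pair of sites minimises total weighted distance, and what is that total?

{α, γ}, total 1340

Evaluate every pair (each demand assigned to the nearer of the two):
  {α, γ}: total = 1340
  {α, β}: total = 1985
  {β, γ}: total = 2255
Best pair: {α, γ} with total 1340.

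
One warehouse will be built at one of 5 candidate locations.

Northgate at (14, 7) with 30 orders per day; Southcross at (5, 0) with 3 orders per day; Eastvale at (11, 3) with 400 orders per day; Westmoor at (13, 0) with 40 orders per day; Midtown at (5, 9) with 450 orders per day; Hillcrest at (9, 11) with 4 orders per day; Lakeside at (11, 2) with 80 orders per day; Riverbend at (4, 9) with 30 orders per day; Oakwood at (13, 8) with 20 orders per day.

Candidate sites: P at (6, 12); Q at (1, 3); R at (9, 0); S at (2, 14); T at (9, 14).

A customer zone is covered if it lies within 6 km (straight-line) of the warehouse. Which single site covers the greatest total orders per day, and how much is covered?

R, covering 523

Coverage radius r = 6 km; a point is covered iff (Δx)²+(Δy)² ≤ 6² = 36.
  P (6, 12): covers {Midtown, Hillcrest, Riverbend} → 484
  Q (1, 3): covers {Southcross} → 3
  R (9, 0): covers {Southcross, Eastvale, Westmoor, Lakeside} → 523
  S (2, 14): covers {Midtown, Riverbend} → 480
  T (9, 14): covers {Hillcrest} → 4
Maximum coverage at R: 523 orders per day.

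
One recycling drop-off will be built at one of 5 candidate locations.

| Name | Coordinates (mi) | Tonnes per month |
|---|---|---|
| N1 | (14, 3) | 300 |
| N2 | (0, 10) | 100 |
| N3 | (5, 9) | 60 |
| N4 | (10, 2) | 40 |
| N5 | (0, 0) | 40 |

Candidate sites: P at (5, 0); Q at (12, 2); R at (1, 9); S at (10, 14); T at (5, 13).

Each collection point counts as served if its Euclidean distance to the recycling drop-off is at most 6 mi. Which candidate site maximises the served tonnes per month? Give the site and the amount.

Coverage radius r = 6 mi; a point is covered iff (Δx)²+(Δy)² ≤ 6² = 36.
  P (5, 0): covers {N4, N5} → 80
  Q (12, 2): covers {N1, N4} → 340
  R (1, 9): covers {N2, N3} → 160
  S (10, 14): covers {none} → 0
  T (5, 13): covers {N2, N3} → 160
Maximum coverage at Q: 340 tonnes per month.

Q, covering 340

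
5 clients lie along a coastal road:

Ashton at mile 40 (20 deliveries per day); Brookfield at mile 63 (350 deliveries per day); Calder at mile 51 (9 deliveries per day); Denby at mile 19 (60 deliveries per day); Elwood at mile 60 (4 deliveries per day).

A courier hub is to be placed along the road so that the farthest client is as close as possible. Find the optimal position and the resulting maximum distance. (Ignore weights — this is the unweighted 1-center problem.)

The 1-center on a line is the midpoint of the two extreme points: leftmost at 19, rightmost at 63.
Optimal location = (19 + 63)/2 = 41; maximum distance = (63 − 19)/2 = 22.

location 41, max distance 22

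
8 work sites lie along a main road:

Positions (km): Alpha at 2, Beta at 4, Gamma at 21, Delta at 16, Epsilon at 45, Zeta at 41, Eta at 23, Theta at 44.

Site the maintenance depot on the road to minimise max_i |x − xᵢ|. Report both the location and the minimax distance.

The 1-center on a line is the midpoint of the two extreme points: leftmost at 2, rightmost at 45.
Optimal location = (2 + 45)/2 = 23.5; maximum distance = (45 − 2)/2 = 21.5.

location 23.5, max distance 21.5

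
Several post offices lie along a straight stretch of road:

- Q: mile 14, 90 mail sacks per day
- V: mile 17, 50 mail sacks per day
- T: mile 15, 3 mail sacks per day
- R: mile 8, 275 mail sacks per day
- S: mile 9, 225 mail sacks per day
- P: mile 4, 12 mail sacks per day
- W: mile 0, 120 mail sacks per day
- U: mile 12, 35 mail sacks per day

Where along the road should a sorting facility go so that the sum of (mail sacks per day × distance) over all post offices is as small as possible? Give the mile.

x = 8

For a sum of weighted absolute distances on a line, the optimum is the weighted median (not the mean). Total weight W = 810; half-weight = 405.
Sort by position and accumulate weight:
  mile 0 (W, w=120) → cum 120
  mile 4 (P, w=12) → cum 132
  mile 8 (R, w=275) → cum 407  ≥ 405 → median here
  mile 9 (S, w=225) → cum 632
  mile 12 (U, w=35) → cum 667
  mile 14 (Q, w=90) → cum 757
  mile 15 (T, w=3) → cum 760
  mile 17 (V, w=50) → cum 810
Optimal location: mile 8.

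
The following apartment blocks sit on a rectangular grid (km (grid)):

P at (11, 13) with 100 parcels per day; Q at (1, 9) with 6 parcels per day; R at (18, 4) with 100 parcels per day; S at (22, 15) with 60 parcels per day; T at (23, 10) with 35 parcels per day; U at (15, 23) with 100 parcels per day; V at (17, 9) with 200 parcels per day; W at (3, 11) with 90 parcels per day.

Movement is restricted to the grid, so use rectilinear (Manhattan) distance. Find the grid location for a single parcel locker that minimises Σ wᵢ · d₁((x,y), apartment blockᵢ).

(17, 11)

Manhattan distance separates: Σwᵢ(|x−xᵢ|+|y−yᵢ|) = Σwᵢ|x−xᵢ| + Σwᵢ|y−yᵢ|, so x and y are optimised independently as 1-D weighted medians.
Total weight W = 691; half = 345.5.
x-coordinate, sorted with cumulative weight:
  x=1 (Q, w=6) cum 6
  x=3 (W, w=90) cum 96
  x=11 (P, w=100) cum 196
  x=15 (U, w=100) cum 296
  x=17 (V, w=200) cum 496  ← median
  x=18 (R, w=100) cum 596
  x=22 (S, w=60) cum 656
  x=23 (T, w=35) cum 691
⇒ x* = 17
y-coordinate, sorted with cumulative weight:
  y=4 (R, w=100) cum 100
  y=9 (Q, w=6) cum 106
  y=9 (V, w=200) cum 306
  y=10 (T, w=35) cum 341
  y=11 (W, w=90) cum 431  ← median
  y=13 (P, w=100) cum 531
  y=15 (S, w=60) cum 591
  y=23 (U, w=100) cum 691
⇒ y* = 11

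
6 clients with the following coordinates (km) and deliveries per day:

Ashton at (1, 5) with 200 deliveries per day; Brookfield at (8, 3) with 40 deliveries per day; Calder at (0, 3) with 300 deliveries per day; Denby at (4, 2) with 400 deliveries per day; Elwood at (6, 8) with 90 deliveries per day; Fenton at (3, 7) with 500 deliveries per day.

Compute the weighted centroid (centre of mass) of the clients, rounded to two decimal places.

The minimiser of Σwᵢ‖p−pᵢ‖² is the weighted centroid p* = (Σwᵢpᵢ)/(Σwᵢ).
Σwᵢ = 1530.
Σwᵢxᵢ = 200·1 + 40·8 + 300·0 + 400·4 + 90·6 + 500·3 = 4160.
Σwᵢyᵢ = 200·5 + 40·3 + 300·3 + 400·2 + 90·8 + 500·7 = 7040.
x* = 4160/1530 = 2.72, y* = 7040/1530 = 4.60.

(2.72, 4.60)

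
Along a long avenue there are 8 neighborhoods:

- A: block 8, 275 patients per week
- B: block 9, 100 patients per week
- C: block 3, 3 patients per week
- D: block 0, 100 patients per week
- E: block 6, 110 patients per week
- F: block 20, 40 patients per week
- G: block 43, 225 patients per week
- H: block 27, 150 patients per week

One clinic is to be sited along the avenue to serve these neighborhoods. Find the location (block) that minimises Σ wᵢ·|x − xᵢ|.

For a sum of weighted absolute distances on a line, the optimum is the weighted median (not the mean). Total weight W = 1003; half-weight = 501.5.
Sort by position and accumulate weight:
  block 0 (D, w=100) → cum 100
  block 3 (C, w=3) → cum 103
  block 6 (E, w=110) → cum 213
  block 8 (A, w=275) → cum 488
  block 9 (B, w=100) → cum 588  ≥ 501.5 → median here
  block 20 (F, w=40) → cum 628
  block 27 (H, w=150) → cum 778
  block 43 (G, w=225) → cum 1003
Optimal location: block 9.

x = 9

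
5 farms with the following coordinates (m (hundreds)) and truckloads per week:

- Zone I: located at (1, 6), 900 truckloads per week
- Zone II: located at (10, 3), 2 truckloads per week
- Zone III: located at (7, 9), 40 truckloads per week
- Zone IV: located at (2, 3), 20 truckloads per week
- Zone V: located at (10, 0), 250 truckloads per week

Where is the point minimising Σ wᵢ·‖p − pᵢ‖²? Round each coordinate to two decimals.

(3.09, 4.81)

The minimiser of Σwᵢ‖p−pᵢ‖² is the weighted centroid p* = (Σwᵢpᵢ)/(Σwᵢ).
Σwᵢ = 1212.
Σwᵢxᵢ = 900·1 + 2·10 + 40·7 + 20·2 + 250·10 = 3740.
Σwᵢyᵢ = 900·6 + 2·3 + 40·9 + 20·3 + 250·0 = 5826.
x* = 3740/1212 = 3.09, y* = 5826/1212 = 4.81.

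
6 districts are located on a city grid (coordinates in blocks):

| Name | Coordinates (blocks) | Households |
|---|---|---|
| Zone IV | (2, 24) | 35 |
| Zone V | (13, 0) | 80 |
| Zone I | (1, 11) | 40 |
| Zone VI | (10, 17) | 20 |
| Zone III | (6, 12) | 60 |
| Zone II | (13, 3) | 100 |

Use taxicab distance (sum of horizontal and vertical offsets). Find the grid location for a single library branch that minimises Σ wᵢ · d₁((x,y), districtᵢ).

Manhattan distance separates: Σwᵢ(|x−xᵢ|+|y−yᵢ|) = Σwᵢ|x−xᵢ| + Σwᵢ|y−yᵢ|, so x and y are optimised independently as 1-D weighted medians.
Total weight W = 335; half = 167.5.
x-coordinate, sorted with cumulative weight:
  x=1 (Zone I, w=40) cum 40
  x=2 (Zone IV, w=35) cum 75
  x=6 (Zone III, w=60) cum 135
  x=10 (Zone VI, w=20) cum 155
  x=13 (Zone V, w=80) cum 235  ← median
  x=13 (Zone II, w=100) cum 335
⇒ x* = 13
y-coordinate, sorted with cumulative weight:
  y=0 (Zone V, w=80) cum 80
  y=3 (Zone II, w=100) cum 180  ← median
  y=11 (Zone I, w=40) cum 220
  y=12 (Zone III, w=60) cum 280
  y=17 (Zone VI, w=20) cum 300
  y=24 (Zone IV, w=35) cum 335
⇒ y* = 3

(13, 3)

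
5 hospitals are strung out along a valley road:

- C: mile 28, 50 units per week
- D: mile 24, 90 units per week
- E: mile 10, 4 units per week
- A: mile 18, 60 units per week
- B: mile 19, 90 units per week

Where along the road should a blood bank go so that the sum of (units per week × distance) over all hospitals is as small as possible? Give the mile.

x = 19

For a sum of weighted absolute distances on a line, the optimum is the weighted median (not the mean). Total weight W = 294; half-weight = 147.
Sort by position and accumulate weight:
  mile 10 (E, w=4) → cum 4
  mile 18 (A, w=60) → cum 64
  mile 19 (B, w=90) → cum 154  ≥ 147 → median here
  mile 24 (D, w=90) → cum 244
  mile 28 (C, w=50) → cum 294
Optimal location: mile 19.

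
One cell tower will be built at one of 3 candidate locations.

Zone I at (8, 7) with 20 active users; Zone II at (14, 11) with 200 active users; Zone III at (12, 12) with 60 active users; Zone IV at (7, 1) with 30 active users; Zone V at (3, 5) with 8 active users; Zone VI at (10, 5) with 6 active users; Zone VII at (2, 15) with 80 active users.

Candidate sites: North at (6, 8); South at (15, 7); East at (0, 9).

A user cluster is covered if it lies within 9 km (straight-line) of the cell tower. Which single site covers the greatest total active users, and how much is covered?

North, covering 404

Coverage radius r = 9 km; a point is covered iff (Δx)²+(Δy)² ≤ 9² = 81.
  North (6, 8): covers {Zone I, Zone II, Zone III, Zone IV, Zone V, Zone VI, Zone VII} → 404
  South (15, 7): covers {Zone I, Zone II, Zone III, Zone VI} → 286
  East (0, 9): covers {Zone I, Zone V, Zone VII} → 108
Maximum coverage at North: 404 active users.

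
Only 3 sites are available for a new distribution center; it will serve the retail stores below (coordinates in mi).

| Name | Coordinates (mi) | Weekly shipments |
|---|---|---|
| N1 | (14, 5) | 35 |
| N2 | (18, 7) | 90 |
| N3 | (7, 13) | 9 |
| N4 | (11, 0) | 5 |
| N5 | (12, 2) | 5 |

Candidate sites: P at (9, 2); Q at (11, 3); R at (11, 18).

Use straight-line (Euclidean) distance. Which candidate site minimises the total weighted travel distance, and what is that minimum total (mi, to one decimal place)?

Q, total 970.8 mi

Total weighted distance at each candidate:
  P (9, 2): total = 1260.5
  Q (11, 3): total = 970.8
  R (11, 18): total = 1868.2
Minimum is at Q with total 970.8 mi.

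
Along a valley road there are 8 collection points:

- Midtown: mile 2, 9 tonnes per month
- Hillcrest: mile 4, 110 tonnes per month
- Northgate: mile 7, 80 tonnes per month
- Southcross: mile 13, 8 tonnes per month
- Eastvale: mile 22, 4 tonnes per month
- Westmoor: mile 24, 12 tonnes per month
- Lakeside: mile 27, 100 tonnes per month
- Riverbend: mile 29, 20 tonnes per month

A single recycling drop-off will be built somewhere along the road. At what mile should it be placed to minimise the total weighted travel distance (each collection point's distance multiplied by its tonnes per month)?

x = 7

For a sum of weighted absolute distances on a line, the optimum is the weighted median (not the mean). Total weight W = 343; half-weight = 171.5.
Sort by position and accumulate weight:
  mile 2 (Midtown, w=9) → cum 9
  mile 4 (Hillcrest, w=110) → cum 119
  mile 7 (Northgate, w=80) → cum 199  ≥ 171.5 → median here
  mile 13 (Southcross, w=8) → cum 207
  mile 22 (Eastvale, w=4) → cum 211
  mile 24 (Westmoor, w=12) → cum 223
  mile 27 (Lakeside, w=100) → cum 323
  mile 29 (Riverbend, w=20) → cum 343
Optimal location: mile 7.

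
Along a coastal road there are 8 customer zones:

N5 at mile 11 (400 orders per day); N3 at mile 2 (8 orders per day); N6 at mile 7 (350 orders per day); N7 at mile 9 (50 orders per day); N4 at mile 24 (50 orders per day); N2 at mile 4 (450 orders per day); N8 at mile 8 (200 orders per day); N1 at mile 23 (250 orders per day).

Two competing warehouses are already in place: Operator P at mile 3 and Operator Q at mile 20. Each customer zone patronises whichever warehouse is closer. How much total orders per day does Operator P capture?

The indifferent point is the midpoint (3+20)/2 = 11.5; customer zones left of it (closer to Operator P at 3) go to Operator P, those right go to Operator Q.
  N3 at 2 (w=8) → Operator P
  N2 at 4 (w=450) → Operator P
  N6 at 7 (w=350) → Operator P
  N8 at 8 (w=200) → Operator P
  N7 at 9 (w=50) → Operator P
  N5 at 11 (w=400) → Operator P
  N1 at 23 (w=250) → Operator Q
  N4 at 24 (w=50) → Operator Q
Operator P captures 1458; Operator Q captures 300.

1458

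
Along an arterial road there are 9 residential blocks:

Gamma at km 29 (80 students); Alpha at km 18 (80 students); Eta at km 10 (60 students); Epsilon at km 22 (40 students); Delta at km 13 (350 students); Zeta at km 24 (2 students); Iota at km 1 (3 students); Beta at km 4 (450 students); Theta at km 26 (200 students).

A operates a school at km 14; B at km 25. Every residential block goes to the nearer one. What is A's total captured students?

943

The indifferent point is the midpoint (14+25)/2 = 19.5; residential blocks left of it (closer to A at 14) go to A, those right go to B.
  Iota at 1 (w=3) → A
  Beta at 4 (w=450) → A
  Eta at 10 (w=60) → A
  Delta at 13 (w=350) → A
  Alpha at 18 (w=80) → A
  Epsilon at 22 (w=40) → B
  Zeta at 24 (w=2) → B
  Theta at 26 (w=200) → B
  Gamma at 29 (w=80) → B
A captures 943; B captures 322.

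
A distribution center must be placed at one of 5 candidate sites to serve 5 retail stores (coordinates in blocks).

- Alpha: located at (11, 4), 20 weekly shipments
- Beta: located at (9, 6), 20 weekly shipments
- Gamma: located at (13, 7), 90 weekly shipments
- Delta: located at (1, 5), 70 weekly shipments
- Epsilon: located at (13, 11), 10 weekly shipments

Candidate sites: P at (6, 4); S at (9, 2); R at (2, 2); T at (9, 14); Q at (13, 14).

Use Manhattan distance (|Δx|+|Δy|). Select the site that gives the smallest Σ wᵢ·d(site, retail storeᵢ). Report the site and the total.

Total weighted distance at each candidate:
  P (6, 4): total = 1660
  S (9, 2): total = 1870
  R (2, 2): total = 2360
  T (9, 14): total = 2650
  Q (13, 14): total = 2610
Minimum is at P with total 1660 blocks.

P, total 1660 blocks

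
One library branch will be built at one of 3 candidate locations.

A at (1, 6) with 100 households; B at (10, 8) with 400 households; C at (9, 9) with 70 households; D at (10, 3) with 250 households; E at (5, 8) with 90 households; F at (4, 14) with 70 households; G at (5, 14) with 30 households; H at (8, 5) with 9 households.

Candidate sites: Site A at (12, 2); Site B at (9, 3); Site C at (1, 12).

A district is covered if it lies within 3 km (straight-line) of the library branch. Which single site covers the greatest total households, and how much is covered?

Site B, covering 259

Coverage radius r = 3 km; a point is covered iff (Δx)²+(Δy)² ≤ 3² = 9.
  Site A (12, 2): covers {D} → 250
  Site B (9, 3): covers {D, H} → 259
  Site C (1, 12): covers {none} → 0
Maximum coverage at Site B: 259 households.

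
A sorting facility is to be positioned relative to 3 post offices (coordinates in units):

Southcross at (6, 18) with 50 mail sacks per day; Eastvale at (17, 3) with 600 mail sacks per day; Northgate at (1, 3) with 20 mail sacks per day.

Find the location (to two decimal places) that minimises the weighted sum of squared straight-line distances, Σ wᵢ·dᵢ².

(15.70, 4.12)

The minimiser of Σwᵢ‖p−pᵢ‖² is the weighted centroid p* = (Σwᵢpᵢ)/(Σwᵢ).
Σwᵢ = 670.
Σwᵢxᵢ = 50·6 + 600·17 + 20·1 = 10520.
Σwᵢyᵢ = 50·18 + 600·3 + 20·3 = 2760.
x* = 10520/670 = 15.70, y* = 2760/670 = 4.12.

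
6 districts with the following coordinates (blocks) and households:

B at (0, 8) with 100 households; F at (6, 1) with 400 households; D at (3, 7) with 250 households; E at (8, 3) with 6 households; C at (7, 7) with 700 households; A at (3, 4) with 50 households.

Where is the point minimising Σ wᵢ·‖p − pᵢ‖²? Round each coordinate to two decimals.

(5.48, 5.36)

The minimiser of Σwᵢ‖p−pᵢ‖² is the weighted centroid p* = (Σwᵢpᵢ)/(Σwᵢ).
Σwᵢ = 1506.
Σwᵢxᵢ = 100·0 + 400·6 + 250·3 + 6·8 + 700·7 + 50·3 = 8248.
Σwᵢyᵢ = 100·8 + 400·1 + 250·7 + 6·3 + 700·7 + 50·4 = 8068.
x* = 8248/1506 = 5.48, y* = 8068/1506 = 5.36.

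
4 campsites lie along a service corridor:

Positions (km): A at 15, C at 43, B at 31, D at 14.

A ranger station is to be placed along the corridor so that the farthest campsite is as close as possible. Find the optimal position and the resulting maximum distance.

location 28.5, max distance 14.5

The 1-center on a line is the midpoint of the two extreme points: leftmost at 14, rightmost at 43.
Optimal location = (14 + 43)/2 = 28.5; maximum distance = (43 − 14)/2 = 14.5.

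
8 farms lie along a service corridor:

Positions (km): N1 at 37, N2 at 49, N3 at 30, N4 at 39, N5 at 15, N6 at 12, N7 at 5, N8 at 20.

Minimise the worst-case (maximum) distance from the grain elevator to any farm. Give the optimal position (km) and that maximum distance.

location 27, max distance 22

The 1-center on a line is the midpoint of the two extreme points: leftmost at 5, rightmost at 49.
Optimal location = (5 + 49)/2 = 27; maximum distance = (49 − 5)/2 = 22.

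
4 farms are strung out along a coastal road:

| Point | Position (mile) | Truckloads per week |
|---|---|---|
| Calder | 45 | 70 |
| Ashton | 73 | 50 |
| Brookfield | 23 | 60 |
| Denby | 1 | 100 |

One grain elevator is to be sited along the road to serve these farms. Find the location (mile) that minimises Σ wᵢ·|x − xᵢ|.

x = 23

For a sum of weighted absolute distances on a line, the optimum is the weighted median (not the mean). Total weight W = 280; half-weight = 140.
Sort by position and accumulate weight:
  mile 1 (Denby, w=100) → cum 100
  mile 23 (Brookfield, w=60) → cum 160  ≥ 140 → median here
  mile 45 (Calder, w=70) → cum 230
  mile 73 (Ashton, w=50) → cum 280
Optimal location: mile 23.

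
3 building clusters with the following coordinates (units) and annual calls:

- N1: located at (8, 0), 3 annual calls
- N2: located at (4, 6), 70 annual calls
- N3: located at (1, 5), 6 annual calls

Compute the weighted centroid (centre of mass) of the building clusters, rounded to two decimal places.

(3.92, 5.70)

The minimiser of Σwᵢ‖p−pᵢ‖² is the weighted centroid p* = (Σwᵢpᵢ)/(Σwᵢ).
Σwᵢ = 79.
Σwᵢxᵢ = 3·8 + 70·4 + 6·1 = 310.
Σwᵢyᵢ = 3·0 + 70·6 + 6·5 = 450.
x* = 310/79 = 3.92, y* = 450/79 = 5.70.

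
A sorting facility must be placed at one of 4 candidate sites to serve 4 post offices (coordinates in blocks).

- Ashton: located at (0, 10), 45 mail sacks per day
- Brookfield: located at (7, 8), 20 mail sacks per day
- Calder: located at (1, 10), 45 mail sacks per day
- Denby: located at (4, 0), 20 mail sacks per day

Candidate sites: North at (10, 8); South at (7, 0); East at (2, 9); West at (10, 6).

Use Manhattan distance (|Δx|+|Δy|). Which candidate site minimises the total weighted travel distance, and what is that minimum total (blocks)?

Total weighted distance at each candidate:
  North (10, 8): total = 1375
  South (7, 0): total = 1705
  East (2, 9): total = 565
  West (10, 6): total = 1555
Minimum is at East with total 565 blocks.

East, total 565 blocks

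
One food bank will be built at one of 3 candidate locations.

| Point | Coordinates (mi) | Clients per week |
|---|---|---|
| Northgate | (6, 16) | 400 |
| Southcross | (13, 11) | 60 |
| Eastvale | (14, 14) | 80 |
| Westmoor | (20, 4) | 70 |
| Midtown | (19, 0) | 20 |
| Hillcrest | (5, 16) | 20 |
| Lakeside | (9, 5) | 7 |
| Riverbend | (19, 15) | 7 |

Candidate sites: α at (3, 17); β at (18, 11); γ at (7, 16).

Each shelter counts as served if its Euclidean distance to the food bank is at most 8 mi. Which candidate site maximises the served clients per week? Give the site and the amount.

γ, covering 560

Coverage radius r = 8 mi; a point is covered iff (Δx)²+(Δy)² ≤ 8² = 64.
  α (3, 17): covers {Northgate, Hillcrest} → 420
  β (18, 11): covers {Southcross, Eastvale, Westmoor, Riverbend} → 217
  γ (7, 16): covers {Northgate, Southcross, Eastvale, Hillcrest} → 560
Maximum coverage at γ: 560 clients per week.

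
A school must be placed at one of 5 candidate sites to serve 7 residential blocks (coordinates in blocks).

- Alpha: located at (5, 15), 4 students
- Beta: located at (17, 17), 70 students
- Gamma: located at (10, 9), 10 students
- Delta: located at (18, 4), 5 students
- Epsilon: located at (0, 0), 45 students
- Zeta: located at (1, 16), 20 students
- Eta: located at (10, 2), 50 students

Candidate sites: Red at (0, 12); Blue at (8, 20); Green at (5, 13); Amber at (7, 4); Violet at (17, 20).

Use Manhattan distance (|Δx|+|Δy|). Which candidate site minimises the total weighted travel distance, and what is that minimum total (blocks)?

Total weighted distance at each candidate:
  Red (0, 12): total = 3472
  Blue (8, 20): total = 3612
  Green (5, 13): total = 3078
  Amber (7, 4): total = 2902
  Violet (17, 20): total = 3858
Minimum is at Amber with total 2902 blocks.

Amber, total 2902 blocks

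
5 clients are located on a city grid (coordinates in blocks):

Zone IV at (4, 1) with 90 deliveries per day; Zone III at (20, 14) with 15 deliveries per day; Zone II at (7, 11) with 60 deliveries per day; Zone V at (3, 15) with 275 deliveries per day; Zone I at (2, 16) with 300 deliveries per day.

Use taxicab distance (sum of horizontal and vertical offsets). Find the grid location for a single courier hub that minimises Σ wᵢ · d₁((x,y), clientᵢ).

Manhattan distance separates: Σwᵢ(|x−xᵢ|+|y−yᵢ|) = Σwᵢ|x−xᵢ| + Σwᵢ|y−yᵢ|, so x and y are optimised independently as 1-D weighted medians.
Total weight W = 740; half = 370.
x-coordinate, sorted with cumulative weight:
  x=2 (Zone I, w=300) cum 300
  x=3 (Zone V, w=275) cum 575  ← median
  x=4 (Zone IV, w=90) cum 665
  x=7 (Zone II, w=60) cum 725
  x=20 (Zone III, w=15) cum 740
⇒ x* = 3
y-coordinate, sorted with cumulative weight:
  y=1 (Zone IV, w=90) cum 90
  y=11 (Zone II, w=60) cum 150
  y=14 (Zone III, w=15) cum 165
  y=15 (Zone V, w=275) cum 440  ← median
  y=16 (Zone I, w=300) cum 740
⇒ y* = 15

(3, 15)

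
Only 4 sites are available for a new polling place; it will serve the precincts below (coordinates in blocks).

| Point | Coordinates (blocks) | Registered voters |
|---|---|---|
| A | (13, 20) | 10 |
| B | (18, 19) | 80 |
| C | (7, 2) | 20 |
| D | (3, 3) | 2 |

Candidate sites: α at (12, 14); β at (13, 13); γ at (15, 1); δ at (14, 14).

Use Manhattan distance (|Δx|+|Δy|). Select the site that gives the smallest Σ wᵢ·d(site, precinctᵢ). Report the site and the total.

Total weighted distance at each candidate:
  α (12, 14): total = 1330
  β (13, 13): total = 1330
  γ (15, 1): total = 2098
  δ (14, 14): total = 1214
Minimum is at δ with total 1214 blocks.

δ, total 1214 blocks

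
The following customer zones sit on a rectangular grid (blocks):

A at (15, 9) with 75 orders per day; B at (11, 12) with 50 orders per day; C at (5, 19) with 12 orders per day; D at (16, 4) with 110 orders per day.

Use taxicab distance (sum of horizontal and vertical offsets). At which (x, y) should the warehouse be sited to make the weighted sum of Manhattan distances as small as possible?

Manhattan distance separates: Σwᵢ(|x−xᵢ|+|y−yᵢ|) = Σwᵢ|x−xᵢ| + Σwᵢ|y−yᵢ|, so x and y are optimised independently as 1-D weighted medians.
Total weight W = 247; half = 123.5.
x-coordinate, sorted with cumulative weight:
  x=5 (C, w=12) cum 12
  x=11 (B, w=50) cum 62
  x=15 (A, w=75) cum 137  ← median
  x=16 (D, w=110) cum 247
⇒ x* = 15
y-coordinate, sorted with cumulative weight:
  y=4 (D, w=110) cum 110
  y=9 (A, w=75) cum 185  ← median
  y=12 (B, w=50) cum 235
  y=19 (C, w=12) cum 247
⇒ y* = 9

(15, 9)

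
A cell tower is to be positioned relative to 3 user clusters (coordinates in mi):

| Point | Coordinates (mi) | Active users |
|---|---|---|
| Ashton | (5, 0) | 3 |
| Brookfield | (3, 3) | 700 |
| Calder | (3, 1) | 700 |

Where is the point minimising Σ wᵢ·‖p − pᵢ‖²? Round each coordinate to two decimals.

The minimiser of Σwᵢ‖p−pᵢ‖² is the weighted centroid p* = (Σwᵢpᵢ)/(Σwᵢ).
Σwᵢ = 1403.
Σwᵢxᵢ = 3·5 + 700·3 + 700·3 = 4215.
Σwᵢyᵢ = 3·0 + 700·3 + 700·1 = 2800.
x* = 4215/1403 = 3.00, y* = 2800/1403 = 2.00.

(3.00, 2.00)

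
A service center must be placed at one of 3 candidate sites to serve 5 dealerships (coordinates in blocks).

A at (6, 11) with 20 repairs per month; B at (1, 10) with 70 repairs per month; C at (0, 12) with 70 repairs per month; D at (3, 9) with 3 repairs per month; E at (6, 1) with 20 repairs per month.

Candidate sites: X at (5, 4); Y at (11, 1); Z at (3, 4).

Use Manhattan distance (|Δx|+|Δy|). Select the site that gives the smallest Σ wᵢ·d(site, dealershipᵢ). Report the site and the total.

Z, total 1665 blocks

Total weighted distance at each candidate:
  X (5, 4): total = 1871
  Y (11, 1): total = 3318
  Z (3, 4): total = 1665
Minimum is at Z with total 1665 blocks.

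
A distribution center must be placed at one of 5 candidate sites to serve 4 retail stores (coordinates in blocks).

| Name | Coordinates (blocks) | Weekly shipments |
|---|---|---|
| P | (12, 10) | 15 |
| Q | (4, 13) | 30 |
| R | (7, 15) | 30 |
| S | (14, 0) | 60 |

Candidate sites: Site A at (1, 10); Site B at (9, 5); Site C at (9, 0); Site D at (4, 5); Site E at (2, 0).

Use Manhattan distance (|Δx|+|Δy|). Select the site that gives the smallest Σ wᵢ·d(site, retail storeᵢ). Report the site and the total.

Site B, total 1470 blocks

Total weighted distance at each candidate:
  Site A (1, 10): total = 2055
  Site B (9, 5): total = 1470
  Site C (9, 0): total = 1545
  Site D (4, 5): total = 1725
  Site E (2, 0): total = 2070
Minimum is at Site B with total 1470 blocks.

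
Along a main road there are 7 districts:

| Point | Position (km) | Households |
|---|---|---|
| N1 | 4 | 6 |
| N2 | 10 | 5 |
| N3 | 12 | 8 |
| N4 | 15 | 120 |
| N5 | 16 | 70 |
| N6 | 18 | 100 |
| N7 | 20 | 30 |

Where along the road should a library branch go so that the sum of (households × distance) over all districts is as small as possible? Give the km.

For a sum of weighted absolute distances on a line, the optimum is the weighted median (not the mean). Total weight W = 339; half-weight = 169.5.
Sort by position and accumulate weight:
  km 4 (N1, w=6) → cum 6
  km 10 (N2, w=5) → cum 11
  km 12 (N3, w=8) → cum 19
  km 15 (N4, w=120) → cum 139
  km 16 (N5, w=70) → cum 209  ≥ 169.5 → median here
  km 18 (N6, w=100) → cum 309
  km 20 (N7, w=30) → cum 339
Optimal location: km 16.

x = 16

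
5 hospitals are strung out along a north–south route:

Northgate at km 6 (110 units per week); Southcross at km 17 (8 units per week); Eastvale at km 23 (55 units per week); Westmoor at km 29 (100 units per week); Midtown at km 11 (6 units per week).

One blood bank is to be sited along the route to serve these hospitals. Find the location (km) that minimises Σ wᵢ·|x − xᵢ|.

x = 23

For a sum of weighted absolute distances on a line, the optimum is the weighted median (not the mean). Total weight W = 279; half-weight = 139.5.
Sort by position and accumulate weight:
  km 6 (Northgate, w=110) → cum 110
  km 11 (Midtown, w=6) → cum 116
  km 17 (Southcross, w=8) → cum 124
  km 23 (Eastvale, w=55) → cum 179  ≥ 139.5 → median here
  km 29 (Westmoor, w=100) → cum 279
Optimal location: km 23.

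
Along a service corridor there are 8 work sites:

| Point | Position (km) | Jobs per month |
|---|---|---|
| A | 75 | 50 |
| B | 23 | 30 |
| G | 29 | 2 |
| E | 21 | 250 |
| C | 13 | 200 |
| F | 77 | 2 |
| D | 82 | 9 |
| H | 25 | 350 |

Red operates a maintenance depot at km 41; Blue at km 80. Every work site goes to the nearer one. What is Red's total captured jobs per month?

832

The indifferent point is the midpoint (41+80)/2 = 60.5; work sites left of it (closer to Red at 41) go to Red, those right go to Blue.
  C at 13 (w=200) → Red
  E at 21 (w=250) → Red
  B at 23 (w=30) → Red
  H at 25 (w=350) → Red
  G at 29 (w=2) → Red
  A at 75 (w=50) → Blue
  F at 77 (w=2) → Blue
  D at 82 (w=9) → Blue
Red captures 832; Blue captures 61.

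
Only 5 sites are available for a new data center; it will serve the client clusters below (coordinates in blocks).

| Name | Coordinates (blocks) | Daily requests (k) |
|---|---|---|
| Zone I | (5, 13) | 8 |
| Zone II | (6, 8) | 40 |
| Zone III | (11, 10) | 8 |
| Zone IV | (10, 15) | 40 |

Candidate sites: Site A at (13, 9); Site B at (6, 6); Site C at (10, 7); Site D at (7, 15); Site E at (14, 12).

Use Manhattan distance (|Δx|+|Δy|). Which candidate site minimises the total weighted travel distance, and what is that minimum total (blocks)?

Site D, total 544 blocks

Total weighted distance at each candidate:
  Site A (13, 9): total = 800
  Site B (6, 6): total = 736
  Site C (10, 7): total = 640
  Site D (7, 15): total = 544
  Site E (14, 12): total = 880
Minimum is at Site D with total 544 blocks.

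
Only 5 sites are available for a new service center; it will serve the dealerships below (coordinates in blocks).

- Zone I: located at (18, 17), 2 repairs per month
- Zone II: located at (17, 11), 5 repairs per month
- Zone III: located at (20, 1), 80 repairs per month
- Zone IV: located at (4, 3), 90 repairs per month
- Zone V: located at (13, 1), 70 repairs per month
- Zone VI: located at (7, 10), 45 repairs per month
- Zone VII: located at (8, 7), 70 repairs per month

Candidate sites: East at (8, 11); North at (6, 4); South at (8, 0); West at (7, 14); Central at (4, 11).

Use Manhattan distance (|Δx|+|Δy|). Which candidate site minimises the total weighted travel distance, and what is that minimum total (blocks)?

Total weighted distance at each candidate:
  East (8, 11): total = 4337
  North (6, 4): total = 3135
  South (8, 0): total = 3229
  West (7, 14): total = 5503
  Central (4, 11): total = 4975
Minimum is at North with total 3135 blocks.

North, total 3135 blocks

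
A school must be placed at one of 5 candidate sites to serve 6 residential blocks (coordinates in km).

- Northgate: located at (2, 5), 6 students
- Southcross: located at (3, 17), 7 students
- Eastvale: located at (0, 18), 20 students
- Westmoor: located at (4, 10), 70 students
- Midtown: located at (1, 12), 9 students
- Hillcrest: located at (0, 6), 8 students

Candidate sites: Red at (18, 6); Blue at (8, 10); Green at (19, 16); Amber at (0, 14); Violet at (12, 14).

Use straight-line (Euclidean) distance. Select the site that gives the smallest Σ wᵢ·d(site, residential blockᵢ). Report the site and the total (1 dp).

Total weighted distance at each candidate:
  Red (18, 6): total = 1984.5
  Blue (8, 10): total = 750.4
  Green (19, 16): total = 2084.4
  Amber (0, 14): total = 645.1
  Violet (12, 14): total = 1242.2
Minimum is at Amber with total 645.1 km.

Amber, total 645.1 km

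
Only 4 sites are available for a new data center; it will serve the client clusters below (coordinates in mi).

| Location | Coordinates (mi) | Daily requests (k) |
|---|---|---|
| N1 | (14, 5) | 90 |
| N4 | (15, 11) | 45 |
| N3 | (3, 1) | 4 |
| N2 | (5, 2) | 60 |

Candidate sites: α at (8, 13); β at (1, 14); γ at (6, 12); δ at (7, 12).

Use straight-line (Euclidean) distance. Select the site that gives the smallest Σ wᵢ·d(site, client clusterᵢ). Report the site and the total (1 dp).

δ, total 1912.5 mi

Total weighted distance at each candidate:
  α (8, 13): total = 1963.7
  β (1, 14): total = 2878.9
  γ (6, 12): total = 2012.8
  δ (7, 12): total = 1912.5
Minimum is at δ with total 1912.5 mi.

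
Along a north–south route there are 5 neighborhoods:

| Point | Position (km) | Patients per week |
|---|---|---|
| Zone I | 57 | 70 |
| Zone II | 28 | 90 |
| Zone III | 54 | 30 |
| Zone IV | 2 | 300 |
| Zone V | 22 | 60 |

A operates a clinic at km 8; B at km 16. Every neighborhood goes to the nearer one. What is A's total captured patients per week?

300

The indifferent point is the midpoint (8+16)/2 = 12; neighborhoods left of it (closer to A at 8) go to A, those right go to B.
  Zone IV at 2 (w=300) → A
  Zone V at 22 (w=60) → B
  Zone II at 28 (w=90) → B
  Zone III at 54 (w=30) → B
  Zone I at 57 (w=70) → B
A captures 300; B captures 250.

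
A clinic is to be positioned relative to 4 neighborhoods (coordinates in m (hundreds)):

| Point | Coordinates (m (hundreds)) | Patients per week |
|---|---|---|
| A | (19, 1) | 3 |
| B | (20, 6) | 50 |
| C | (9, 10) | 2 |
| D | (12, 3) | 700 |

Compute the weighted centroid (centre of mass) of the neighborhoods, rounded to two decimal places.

(12.55, 3.21)

The minimiser of Σwᵢ‖p−pᵢ‖² is the weighted centroid p* = (Σwᵢpᵢ)/(Σwᵢ).
Σwᵢ = 755.
Σwᵢxᵢ = 3·19 + 50·20 + 2·9 + 700·12 = 9475.
Σwᵢyᵢ = 3·1 + 50·6 + 2·10 + 700·3 = 2423.
x* = 9475/755 = 12.55, y* = 2423/755 = 3.21.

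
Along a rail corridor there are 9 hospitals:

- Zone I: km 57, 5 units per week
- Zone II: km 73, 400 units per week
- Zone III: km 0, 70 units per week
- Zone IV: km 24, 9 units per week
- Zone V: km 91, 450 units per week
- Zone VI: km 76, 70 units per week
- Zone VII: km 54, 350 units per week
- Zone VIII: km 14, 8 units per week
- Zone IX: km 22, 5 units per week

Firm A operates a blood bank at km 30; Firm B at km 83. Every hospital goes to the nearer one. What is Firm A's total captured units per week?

442

The indifferent point is the midpoint (30+83)/2 = 56.5; hospitals left of it (closer to Firm A at 30) go to Firm A, those right go to Firm B.
  Zone III at 0 (w=70) → Firm A
  Zone VIII at 14 (w=8) → Firm A
  Zone IX at 22 (w=5) → Firm A
  Zone IV at 24 (w=9) → Firm A
  Zone VII at 54 (w=350) → Firm A
  Zone I at 57 (w=5) → Firm B
  Zone II at 73 (w=400) → Firm B
  Zone VI at 76 (w=70) → Firm B
  Zone V at 91 (w=450) → Firm B
Firm A captures 442; Firm B captures 925.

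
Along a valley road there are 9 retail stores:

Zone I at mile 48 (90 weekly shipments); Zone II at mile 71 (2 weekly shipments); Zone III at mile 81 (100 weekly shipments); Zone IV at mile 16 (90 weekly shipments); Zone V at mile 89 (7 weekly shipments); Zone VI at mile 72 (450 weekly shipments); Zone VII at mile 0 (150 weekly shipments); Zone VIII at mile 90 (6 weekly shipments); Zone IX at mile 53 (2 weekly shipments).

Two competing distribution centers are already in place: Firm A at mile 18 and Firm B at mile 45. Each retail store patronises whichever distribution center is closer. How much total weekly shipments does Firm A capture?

The indifferent point is the midpoint (18+45)/2 = 31.5; retail stores left of it (closer to Firm A at 18) go to Firm A, those right go to Firm B.
  Zone VII at 0 (w=150) → Firm A
  Zone IV at 16 (w=90) → Firm A
  Zone I at 48 (w=90) → Firm B
  Zone IX at 53 (w=2) → Firm B
  Zone II at 71 (w=2) → Firm B
  Zone VI at 72 (w=450) → Firm B
  Zone III at 81 (w=100) → Firm B
  Zone V at 89 (w=7) → Firm B
  Zone VIII at 90 (w=6) → Firm B
Firm A captures 240; Firm B captures 657.

240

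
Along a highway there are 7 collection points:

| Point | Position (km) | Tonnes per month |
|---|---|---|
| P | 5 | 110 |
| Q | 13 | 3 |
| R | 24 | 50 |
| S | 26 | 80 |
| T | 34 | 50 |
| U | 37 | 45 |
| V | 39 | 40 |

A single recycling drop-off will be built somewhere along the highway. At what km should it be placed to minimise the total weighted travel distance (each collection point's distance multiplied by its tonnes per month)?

For a sum of weighted absolute distances on a line, the optimum is the weighted median (not the mean). Total weight W = 378; half-weight = 189.
Sort by position and accumulate weight:
  km 5 (P, w=110) → cum 110
  km 13 (Q, w=3) → cum 113
  km 24 (R, w=50) → cum 163
  km 26 (S, w=80) → cum 243  ≥ 189 → median here
  km 34 (T, w=50) → cum 293
  km 37 (U, w=45) → cum 338
  km 39 (V, w=40) → cum 378
Optimal location: km 26.

x = 26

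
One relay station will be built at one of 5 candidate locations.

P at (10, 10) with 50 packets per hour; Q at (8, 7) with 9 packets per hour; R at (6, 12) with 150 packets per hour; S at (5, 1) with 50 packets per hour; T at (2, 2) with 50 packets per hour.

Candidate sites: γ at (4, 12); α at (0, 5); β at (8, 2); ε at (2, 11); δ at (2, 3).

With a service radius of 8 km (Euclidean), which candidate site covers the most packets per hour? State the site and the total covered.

Coverage radius r = 8 km; a point is covered iff (Δx)²+(Δy)² ≤ 8² = 64.
  γ (4, 12): covers {P, Q, R} → 209
  α (0, 5): covers {S, T} → 100
  β (8, 2): covers {Q, S, T} → 109
  ε (2, 11): covers {Q, R} → 159
  δ (2, 3): covers {Q, S, T} → 109
Maximum coverage at γ: 209 packets per hour.

γ, covering 209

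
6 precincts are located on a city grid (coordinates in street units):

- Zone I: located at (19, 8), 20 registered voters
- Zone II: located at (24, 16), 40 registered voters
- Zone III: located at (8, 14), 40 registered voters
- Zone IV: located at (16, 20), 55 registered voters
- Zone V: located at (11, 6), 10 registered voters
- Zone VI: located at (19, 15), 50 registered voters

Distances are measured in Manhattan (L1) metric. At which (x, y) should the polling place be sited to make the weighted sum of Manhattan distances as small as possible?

(19, 15)

Manhattan distance separates: Σwᵢ(|x−xᵢ|+|y−yᵢ|) = Σwᵢ|x−xᵢ| + Σwᵢ|y−yᵢ|, so x and y are optimised independently as 1-D weighted medians.
Total weight W = 215; half = 107.5.
x-coordinate, sorted with cumulative weight:
  x=8 (Zone III, w=40) cum 40
  x=11 (Zone V, w=10) cum 50
  x=16 (Zone IV, w=55) cum 105
  x=19 (Zone I, w=20) cum 125  ← median
  x=19 (Zone VI, w=50) cum 175
  x=24 (Zone II, w=40) cum 215
⇒ x* = 19
y-coordinate, sorted with cumulative weight:
  y=6 (Zone V, w=10) cum 10
  y=8 (Zone I, w=20) cum 30
  y=14 (Zone III, w=40) cum 70
  y=15 (Zone VI, w=50) cum 120  ← median
  y=16 (Zone II, w=40) cum 160
  y=20 (Zone IV, w=55) cum 215
⇒ y* = 15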